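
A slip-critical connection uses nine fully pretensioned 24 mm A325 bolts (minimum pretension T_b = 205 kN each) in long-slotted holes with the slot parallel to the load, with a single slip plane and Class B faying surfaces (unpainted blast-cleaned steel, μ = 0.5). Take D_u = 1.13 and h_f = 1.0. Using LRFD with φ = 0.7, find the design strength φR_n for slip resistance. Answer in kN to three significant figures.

730 kN

R_n = μ · D_u · h_f · T_b · n_s · n_b = 0.5 × 1.13 × 1.0 × 205 × 1 × 9 = 1042 kN.
Design strength φR_n = 0.7 × 1042 = 730 kN.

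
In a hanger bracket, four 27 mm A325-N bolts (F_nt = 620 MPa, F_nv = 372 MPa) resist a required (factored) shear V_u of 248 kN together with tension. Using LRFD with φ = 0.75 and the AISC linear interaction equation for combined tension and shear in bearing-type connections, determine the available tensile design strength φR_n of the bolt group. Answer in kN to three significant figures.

971 kN

A_b = π·27²/4 = 572.6 mm²; f_rv = 248 × 1000 / (4 × 572.6) = 108.3 MPa.
F'_nt = 1.3 F_nt − (F_nt / φF_nv) f_rv = 1.3·620 − (620/(0.75·372))·108.3 = 565.4 MPa, capped at F_nt → F'_nt = 565.4 MPa.
R_n = F'_nt · A_b · n = 565.4 × 572.6 × 4 / 1000 = 1295 kN.
Design strength φR_n = 0.75 × 1295 = 971 kN.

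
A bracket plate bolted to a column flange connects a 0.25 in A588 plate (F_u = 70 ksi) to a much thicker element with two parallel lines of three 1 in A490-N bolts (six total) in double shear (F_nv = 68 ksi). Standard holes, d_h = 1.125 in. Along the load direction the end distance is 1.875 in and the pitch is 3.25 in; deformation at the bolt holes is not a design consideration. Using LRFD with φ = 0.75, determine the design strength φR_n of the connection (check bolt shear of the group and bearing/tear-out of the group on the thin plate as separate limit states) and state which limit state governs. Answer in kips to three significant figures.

209 kips (bearing governs)

Bolt shear: A_b = π·1²/4 = 0.7854 in²; R_n = 68 × 0.7854 × 6 × 2 = 640.9 kips → 0.75 × 640.9 = 481 kips.
Bearing (1.5 l_c t F_u ≤ 3.0 d t F_u): upper limit = 3.0·1·0.25·70 = 52.5 kips.
  Edge l_c = 1.875 − 1.125/2 = 1.312 → r_n = 34.45 kips; interior l_c = 3.25 − 1.125 = 2.125 → r_n = 52.5 kips.
  R_n,bearing = 2·34.45 + 4·52.5 = 278.9 kips → 0.75 × 278.9 = 209 kips.
Bearing governs: 209 kips.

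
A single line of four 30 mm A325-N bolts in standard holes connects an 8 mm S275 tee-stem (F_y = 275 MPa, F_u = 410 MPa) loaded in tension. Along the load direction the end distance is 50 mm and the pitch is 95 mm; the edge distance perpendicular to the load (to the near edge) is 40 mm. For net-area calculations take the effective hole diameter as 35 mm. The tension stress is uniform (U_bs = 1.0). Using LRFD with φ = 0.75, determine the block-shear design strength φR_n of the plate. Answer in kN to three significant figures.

Shear plane L_v = 50 + 3·95 = 335 mm; A_gv = 335 × 8 = 2680 mm².
A_nv = (335 − 3.5·35) × 8 = 1700 mm².
A_nt = (40 − 0.5·35) × 8 = 180 mm².
0.6 F_u A_nv = 418.2 kN; 0.6 F_y A_gv = 442.2 kN → shear rupture governs the shear term.
R_n = 418.2 + 1.0 × 410 × 180 / 1000 = 492 kN.
Design strength φR_n = 0.75 × 492 = 369 kN.

369 kN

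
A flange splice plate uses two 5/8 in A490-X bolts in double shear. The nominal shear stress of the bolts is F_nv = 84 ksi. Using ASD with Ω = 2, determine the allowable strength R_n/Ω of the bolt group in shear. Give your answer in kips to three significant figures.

51.5 kips

A_b = π × 0.625² / 4 = 0.3068 in².
R_n = F_nv · A_b · n · n_s = 84 × 0.3068 × 2 × 2 = 103.1 kips.
Allowable strength R_n/Ω = 103.1 / 2 = 51.5 kips.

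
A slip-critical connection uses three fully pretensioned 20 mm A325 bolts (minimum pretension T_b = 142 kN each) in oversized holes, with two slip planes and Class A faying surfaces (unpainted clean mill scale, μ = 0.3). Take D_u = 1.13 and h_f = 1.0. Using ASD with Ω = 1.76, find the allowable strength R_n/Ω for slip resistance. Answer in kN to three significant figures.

164 kN

R_n = μ · D_u · h_f · T_b · n_s · n_b = 0.3 × 1.13 × 1.0 × 142 × 2 × 3 = 288.8 kN.
Allowable strength R_n/Ω = 288.8 / 1.76 = 164 kN.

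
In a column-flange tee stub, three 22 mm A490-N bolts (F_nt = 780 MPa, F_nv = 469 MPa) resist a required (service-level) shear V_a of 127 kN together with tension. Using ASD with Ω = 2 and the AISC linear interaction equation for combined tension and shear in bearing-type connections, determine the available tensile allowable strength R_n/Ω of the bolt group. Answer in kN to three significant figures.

367 kN

A_b = π·22²/4 = 380.1 mm²; f_rv = 127 × 1000 / (3 × 380.1) = 111.4 MPa.
F'_nt = 1.3 F_nt − (Ω F_nt / F_nv) f_rv = 1.3·780 − (2·780/469)·111.4 = 643.6 MPa, capped at F_nt → F'_nt = 643.6 MPa.
R_n = F'_nt · A_b · n = 643.6 × 380.1 × 3 / 1000 = 733.9 kN.
Allowable strength R_n/Ω = 733.9 / 2 = 367 kN.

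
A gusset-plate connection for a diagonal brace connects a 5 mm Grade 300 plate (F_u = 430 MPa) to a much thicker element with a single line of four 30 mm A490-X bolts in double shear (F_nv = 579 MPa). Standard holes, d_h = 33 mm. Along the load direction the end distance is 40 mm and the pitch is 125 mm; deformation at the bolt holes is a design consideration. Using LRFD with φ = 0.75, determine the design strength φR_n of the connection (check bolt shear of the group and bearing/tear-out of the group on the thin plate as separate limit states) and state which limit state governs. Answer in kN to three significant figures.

394 kN (bearing governs)

Bolt shear: A_b = π·30²/4 = 706.9 mm²; R_n = 579 × 706.9 × 4 × 2 / 1000 = 3274 kN → 0.75 × 3274 = 2460 kN.
Bearing (1.2 l_c t F_u ≤ 2.4 d t F_u): upper limit = 2.4·30·5·430 / 1000 = 154.8 kN.
  Edge l_c = 40 − 33/2 = 23.5 → r_n = 60.63 kN; interior l_c = 125 − 33 = 92 → r_n = 154.8 kN.
  R_n,bearing = 1·60.63 + 3·154.8 = 525 kN → 0.75 × 525 = 394 kN.
Bearing governs: 394 kN.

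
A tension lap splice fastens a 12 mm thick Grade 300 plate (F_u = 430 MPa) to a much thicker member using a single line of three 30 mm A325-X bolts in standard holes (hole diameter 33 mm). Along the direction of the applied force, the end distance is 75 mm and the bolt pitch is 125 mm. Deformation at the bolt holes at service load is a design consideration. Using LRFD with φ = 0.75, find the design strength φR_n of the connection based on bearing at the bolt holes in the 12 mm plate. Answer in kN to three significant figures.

829 kN

Per bolt r_n = 1.2 l_c t F_u ≤ 2.4 d t F_u; upper limit = 2.4 × 30 × 12 × 430 / 1000 = 371.5 kN.
Edge bolt: l_c = 75 − 33/2 = 58.5 mm → 1.2 × 58.5 × 12 × 430 / 1000 = 362.2 → r_n = 362.2 kN.
Interior bolts: l_c = 125 − 33 = 92 mm → 1.2 × 92 × 12 × 430 / 1000 = 569.7 → r_n = 371.5 kN.
R_n = 1 × 362.2 + 2 × 371.5 = 1105 kN.
Design strength φR_n = 0.75 × 1105 = 829 kN.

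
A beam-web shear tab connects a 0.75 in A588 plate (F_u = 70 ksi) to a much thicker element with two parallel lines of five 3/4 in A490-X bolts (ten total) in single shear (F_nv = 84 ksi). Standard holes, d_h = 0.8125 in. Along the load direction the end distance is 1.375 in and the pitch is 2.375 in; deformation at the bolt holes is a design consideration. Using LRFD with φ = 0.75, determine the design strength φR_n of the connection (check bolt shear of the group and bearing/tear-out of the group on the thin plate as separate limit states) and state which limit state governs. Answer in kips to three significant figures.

Bolt shear: A_b = π·0.75²/4 = 0.4418 in²; R_n = 84 × 0.4418 × 10 × 1 = 371.1 kips → 0.75 × 371.1 = 278 kips.
Bearing (1.2 l_c t F_u ≤ 2.4 d t F_u): upper limit = 2.4·0.75·0.75·70 = 94.5 kips.
  Edge l_c = 1.375 − 0.8125/2 = 0.9688 → r_n = 61.03 kips; interior l_c = 2.375 − 0.8125 = 1.562 → r_n = 94.5 kips.
  R_n,bearing = 2·61.03 + 8·94.5 = 878.1 kips → 0.75 × 878.1 = 659 kips.
Bolt shear governs: 278 kips.

278 kips (bolt shear governs)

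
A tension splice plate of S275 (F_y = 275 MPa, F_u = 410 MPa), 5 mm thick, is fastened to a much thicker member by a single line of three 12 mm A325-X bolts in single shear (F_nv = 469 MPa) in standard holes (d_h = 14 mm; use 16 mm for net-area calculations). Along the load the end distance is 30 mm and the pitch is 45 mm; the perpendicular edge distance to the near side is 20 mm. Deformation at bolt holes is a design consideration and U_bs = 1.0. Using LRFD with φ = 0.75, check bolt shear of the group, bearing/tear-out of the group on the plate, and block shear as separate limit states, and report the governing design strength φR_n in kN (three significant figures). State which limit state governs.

Bolt shear: A_b = π·12²/4 = 113.1 mm²; R_n = 469 × 113.1 × 3 × 1 / 1000 = 159.1 kN → 0.75 × 159.1 = 119 kN.
Bearing: edge l_c = 23, r_n = 56.58 kN; interior l_c = 31, r_n = 59.04 kN; R_n = 56.58 + 2·59.04 = 174.7 kN → 131 kN.
Block shear: A_gv = 600, A_nv = 400, A_nt = 60 mm²; R_n = min(0.6F_uA_nv, 0.6F_yA_gv) + U_bs·F_u·A_nt = 123 kN → 92.2 kN.
Block shear governs: 92.2 kN.

92.2 kN (block shear governs)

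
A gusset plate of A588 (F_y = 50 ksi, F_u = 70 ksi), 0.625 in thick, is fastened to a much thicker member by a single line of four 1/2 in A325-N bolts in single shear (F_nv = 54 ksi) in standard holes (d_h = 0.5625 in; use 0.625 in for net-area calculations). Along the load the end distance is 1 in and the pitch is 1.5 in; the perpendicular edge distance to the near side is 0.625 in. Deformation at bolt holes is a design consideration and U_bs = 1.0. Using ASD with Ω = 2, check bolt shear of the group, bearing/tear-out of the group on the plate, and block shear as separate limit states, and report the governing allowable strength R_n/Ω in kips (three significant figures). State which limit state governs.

21.2 kips (bolt shear governs)

Bolt shear: A_b = π·0.5²/4 = 0.1963 in²; R_n = 54 × 0.1963 × 4 × 1 = 42.41 kips → 42.41 / 2 = 21.2 kips.
Bearing: edge l_c = 0.7188, r_n = 37.73 kips; interior l_c = 0.9375, r_n = 49.22 kips; R_n = 37.73 + 3·49.22 = 185.4 kips → 92.7 kips.
Block shear: A_gv = 3.438, A_nv = 2.07, A_nt = 0.1953 in²; R_n = min(0.6F_uA_nv, 0.6F_yA_gv) + U_bs·F_u·A_nt = 100.6 kips → 50.3 kips.
Bolt shear governs: 21.2 kips.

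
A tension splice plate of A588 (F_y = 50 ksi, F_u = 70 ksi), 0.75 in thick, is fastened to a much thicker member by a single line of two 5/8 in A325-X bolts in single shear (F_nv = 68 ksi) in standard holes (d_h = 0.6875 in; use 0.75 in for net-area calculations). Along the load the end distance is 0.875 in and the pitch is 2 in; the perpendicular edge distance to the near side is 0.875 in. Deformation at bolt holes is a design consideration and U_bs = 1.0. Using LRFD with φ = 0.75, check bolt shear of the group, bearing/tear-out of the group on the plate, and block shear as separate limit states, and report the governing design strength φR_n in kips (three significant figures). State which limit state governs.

Bolt shear: A_b = π·0.625²/4 = 0.3068 in²; R_n = 68 × 0.3068 × 2 × 1 = 41.72 kips → 0.75 × 41.72 = 31.3 kips.
Bearing: edge l_c = 0.5312, r_n = 33.47 kips; interior l_c = 1.312, r_n = 78.75 kips; R_n = 33.47 + 1·78.75 = 112.2 kips → 84.2 kips.
Block shear: A_gv = 2.156, A_nv = 1.312, A_nt = 0.375 in²; R_n = min(0.6F_uA_nv, 0.6F_yA_gv) + U_bs·F_u·A_nt = 81.38 kips → 61 kips.
Bolt shear governs: 31.3 kips.

31.3 kips (bolt shear governs)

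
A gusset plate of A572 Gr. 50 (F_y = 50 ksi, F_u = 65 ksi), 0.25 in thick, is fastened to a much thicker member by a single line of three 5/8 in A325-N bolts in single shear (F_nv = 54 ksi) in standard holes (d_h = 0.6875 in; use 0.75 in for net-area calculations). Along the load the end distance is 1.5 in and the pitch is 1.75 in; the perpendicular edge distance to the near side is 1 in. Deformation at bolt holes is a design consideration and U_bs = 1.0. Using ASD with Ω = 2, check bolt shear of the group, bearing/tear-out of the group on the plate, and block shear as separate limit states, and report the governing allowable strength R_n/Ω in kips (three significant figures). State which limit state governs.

20.3 kips (block shear governs)

Bolt shear: A_b = π·0.625²/4 = 0.3068 in²; R_n = 54 × 0.3068 × 3 × 1 = 49.7 kips → 49.7 / 2 = 24.9 kips.
Bearing: edge l_c = 1.156, r_n = 22.55 kips; interior l_c = 1.062, r_n = 20.72 kips; R_n = 22.55 + 2·20.72 = 63.98 kips → 32 kips.
Block shear: A_gv = 1.25, A_nv = 0.7812, A_nt = 0.1562 in²; R_n = min(0.6F_uA_nv, 0.6F_yA_gv) + U_bs·F_u·A_nt = 40.62 kips → 20.3 kips.
Block shear governs: 20.3 kips.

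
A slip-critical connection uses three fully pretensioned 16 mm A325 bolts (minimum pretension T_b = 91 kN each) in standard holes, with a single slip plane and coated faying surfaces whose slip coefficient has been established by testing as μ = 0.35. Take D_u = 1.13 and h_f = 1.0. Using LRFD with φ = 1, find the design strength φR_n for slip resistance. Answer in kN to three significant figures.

108 kN

R_n = μ · D_u · h_f · T_b · n_s · n_b = 0.35 × 1.13 × 1.0 × 91 × 1 × 3 = 108 kN.
Design strength φR_n = 1 × 108 = 108 kN.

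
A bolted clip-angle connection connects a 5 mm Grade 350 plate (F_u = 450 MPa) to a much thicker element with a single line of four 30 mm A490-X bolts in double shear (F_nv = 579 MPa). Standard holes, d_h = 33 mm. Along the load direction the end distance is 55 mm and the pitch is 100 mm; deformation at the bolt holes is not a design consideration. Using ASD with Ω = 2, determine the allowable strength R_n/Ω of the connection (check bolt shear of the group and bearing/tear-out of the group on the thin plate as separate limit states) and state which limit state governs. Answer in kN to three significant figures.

369 kN (bearing governs)

Bolt shear: A_b = π·30²/4 = 706.9 mm²; R_n = 579 × 706.9 × 4 × 2 / 1000 = 3274 kN → 3274 / 2 = 1640 kN.
Bearing (1.5 l_c t F_u ≤ 3.0 d t F_u): upper limit = 3.0·30·5·450 / 1000 = 202.5 kN.
  Edge l_c = 55 − 33/2 = 38.5 → r_n = 129.9 kN; interior l_c = 100 − 33 = 67 → r_n = 202.5 kN.
  R_n,bearing = 1·129.9 + 3·202.5 = 737.4 kN → 737.4 / 2 = 369 kN.
Bearing governs: 369 kN.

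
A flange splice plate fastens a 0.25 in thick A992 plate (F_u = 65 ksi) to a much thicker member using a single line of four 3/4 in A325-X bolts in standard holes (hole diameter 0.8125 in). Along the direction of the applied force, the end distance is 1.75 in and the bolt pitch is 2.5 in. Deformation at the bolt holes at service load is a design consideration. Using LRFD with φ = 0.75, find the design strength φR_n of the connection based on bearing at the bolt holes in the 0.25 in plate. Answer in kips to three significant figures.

Per bolt r_n = 1.2 l_c t F_u ≤ 2.4 d t F_u; upper limit = 2.4 × 0.75 × 0.25 × 65 = 29.25 kips.
Edge bolt: l_c = 1.75 − 0.8125/2 = 1.344 in → 1.2 × 1.344 × 0.25 × 65 = 26.2 → r_n = 26.2 kips.
Interior bolts: l_c = 2.5 − 0.8125 = 1.688 in → 1.2 × 1.688 × 0.25 × 65 = 32.91 → r_n = 29.25 kips.
R_n = 1 × 26.2 + 3 × 29.25 = 114 kips.
Design strength φR_n = 0.75 × 114 = 85.5 kips.

85.5 kips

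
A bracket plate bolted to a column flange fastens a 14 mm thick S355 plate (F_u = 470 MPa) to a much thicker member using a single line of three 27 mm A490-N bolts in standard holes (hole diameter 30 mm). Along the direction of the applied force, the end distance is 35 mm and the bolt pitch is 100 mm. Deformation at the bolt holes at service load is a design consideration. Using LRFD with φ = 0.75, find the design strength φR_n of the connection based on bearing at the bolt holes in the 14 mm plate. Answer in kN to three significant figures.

758 kN

Per bolt r_n = 1.2 l_c t F_u ≤ 2.4 d t F_u; upper limit = 2.4 × 27 × 14 × 470 / 1000 = 426.4 kN.
Edge bolt: l_c = 35 − 30/2 = 20 mm → 1.2 × 20 × 14 × 470 / 1000 = 157.9 → r_n = 157.9 kN.
Interior bolts: l_c = 100 − 30 = 70 mm → 1.2 × 70 × 14 × 470 / 1000 = 552.7 → r_n = 426.4 kN.
R_n = 1 × 157.9 + 2 × 426.4 = 1011 kN.
Design strength φR_n = 0.75 × 1011 = 758 kN.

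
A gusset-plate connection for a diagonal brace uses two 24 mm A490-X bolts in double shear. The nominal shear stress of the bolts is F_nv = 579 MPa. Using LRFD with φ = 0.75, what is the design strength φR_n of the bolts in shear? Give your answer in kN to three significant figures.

786 kN

A_b = π × 24² / 4 = 452.4 mm².
R_n = F_nv · A_b · n · n_s = 579 × 452.4 × 2 × 2 / 1000 = 1048 kN.
Design strength φR_n = 0.75 × 1048 = 786 kN.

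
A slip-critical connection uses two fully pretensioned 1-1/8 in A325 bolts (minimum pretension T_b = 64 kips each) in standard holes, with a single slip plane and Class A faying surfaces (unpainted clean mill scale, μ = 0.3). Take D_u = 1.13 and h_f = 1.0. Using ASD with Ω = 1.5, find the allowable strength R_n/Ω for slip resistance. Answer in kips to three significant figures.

R_n = μ · D_u · h_f · T_b · n_s · n_b = 0.3 × 1.13 × 1.0 × 64 × 1 × 2 = 43.39 kips.
Allowable strength R_n/Ω = 43.39 / 1.5 = 28.9 kips.

28.9 kips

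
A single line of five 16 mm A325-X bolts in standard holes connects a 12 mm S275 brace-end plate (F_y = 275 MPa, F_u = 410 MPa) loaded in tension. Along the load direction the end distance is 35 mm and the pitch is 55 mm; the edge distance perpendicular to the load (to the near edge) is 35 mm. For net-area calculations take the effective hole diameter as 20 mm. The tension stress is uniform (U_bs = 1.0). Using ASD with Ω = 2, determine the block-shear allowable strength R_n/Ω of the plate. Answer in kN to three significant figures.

305 kN

Shear plane L_v = 35 + 4·55 = 255 mm; A_gv = 255 × 12 = 3060 mm².
A_nv = (255 − 4.5·20) × 12 = 1980 mm².
A_nt = (35 − 0.5·20) × 12 = 300 mm².
0.6 F_u A_nv = 487.1 kN; 0.6 F_y A_gv = 504.9 kN → shear rupture governs the shear term.
R_n = 487.1 + 1.0 × 410 × 300 / 1000 = 610.1 kN.
Allowable strength R_n/Ω = 610.1 / 2 = 305 kN.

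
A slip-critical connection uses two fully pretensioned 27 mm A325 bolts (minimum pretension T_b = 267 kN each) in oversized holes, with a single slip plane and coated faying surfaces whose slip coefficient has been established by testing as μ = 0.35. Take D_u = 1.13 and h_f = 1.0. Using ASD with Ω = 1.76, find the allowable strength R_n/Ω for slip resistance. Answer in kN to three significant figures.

R_n = μ · D_u · h_f · T_b · n_s · n_b = 0.35 × 1.13 × 1.0 × 267 × 1 × 2 = 211.2 kN.
Allowable strength R_n/Ω = 211.2 / 1.76 = 120 kN.

120 kN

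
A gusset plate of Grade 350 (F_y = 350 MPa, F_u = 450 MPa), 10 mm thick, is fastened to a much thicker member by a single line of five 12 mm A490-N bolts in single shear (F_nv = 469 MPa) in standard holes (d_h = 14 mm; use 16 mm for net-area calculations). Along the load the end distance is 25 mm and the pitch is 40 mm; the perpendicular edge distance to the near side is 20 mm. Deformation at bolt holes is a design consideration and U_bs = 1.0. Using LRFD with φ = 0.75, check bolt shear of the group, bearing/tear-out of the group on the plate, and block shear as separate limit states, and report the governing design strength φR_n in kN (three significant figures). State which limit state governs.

Bolt shear: A_b = π·12²/4 = 113.1 mm²; R_n = 469 × 113.1 × 5 × 1 / 1000 = 265.2 kN → 0.75 × 265.2 = 199 kN.
Bearing: edge l_c = 18, r_n = 97.2 kN; interior l_c = 26, r_n = 129.6 kN; R_n = 97.2 + 4·129.6 = 615.6 kN → 462 kN.
Block shear: A_gv = 1850, A_nv = 1130, A_nt = 120 mm²; R_n = min(0.6F_uA_nv, 0.6F_yA_gv) + U_bs·F_u·A_nt = 359.1 kN → 269 kN.
Bolt shear governs: 199 kN.

199 kN (bolt shear governs)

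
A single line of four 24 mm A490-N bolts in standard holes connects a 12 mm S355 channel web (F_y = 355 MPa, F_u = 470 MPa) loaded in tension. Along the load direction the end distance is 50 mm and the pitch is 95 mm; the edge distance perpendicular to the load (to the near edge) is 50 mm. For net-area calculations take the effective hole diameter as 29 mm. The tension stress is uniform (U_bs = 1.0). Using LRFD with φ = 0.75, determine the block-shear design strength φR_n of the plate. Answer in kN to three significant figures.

Shear plane L_v = 50 + 3·95 = 335 mm; A_gv = 335 × 12 = 4020 mm².
A_nv = (335 − 3.5·29) × 12 = 2802 mm².
A_nt = (50 − 0.5·29) × 12 = 426 mm².
0.6 F_u A_nv = 790.2 kN; 0.6 F_y A_gv = 856.3 kN → shear rupture governs the shear term.
R_n = 790.2 + 1.0 × 470 × 426 / 1000 = 990.4 kN.
Design strength φR_n = 0.75 × 990.4 = 743 kN.

743 kN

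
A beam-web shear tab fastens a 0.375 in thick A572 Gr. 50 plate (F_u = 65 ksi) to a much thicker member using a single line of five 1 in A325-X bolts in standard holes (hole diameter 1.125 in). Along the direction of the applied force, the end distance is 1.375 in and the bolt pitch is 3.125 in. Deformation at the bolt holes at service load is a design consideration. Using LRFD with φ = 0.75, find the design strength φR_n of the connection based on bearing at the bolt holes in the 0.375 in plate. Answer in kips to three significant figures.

193 kips

Per bolt r_n = 1.2 l_c t F_u ≤ 2.4 d t F_u; upper limit = 2.4 × 1 × 0.375 × 65 = 58.5 kips.
Edge bolt: l_c = 1.375 − 1.125/2 = 0.8125 in → 1.2 × 0.8125 × 0.375 × 65 = 23.77 → r_n = 23.77 kips.
Interior bolts: l_c = 3.125 − 1.125 = 2 in → 1.2 × 2 × 0.375 × 65 = 58.5 → r_n = 58.5 kips.
R_n = 1 × 23.77 + 4 × 58.5 = 257.8 kips.
Design strength φR_n = 0.75 × 257.8 = 193 kips.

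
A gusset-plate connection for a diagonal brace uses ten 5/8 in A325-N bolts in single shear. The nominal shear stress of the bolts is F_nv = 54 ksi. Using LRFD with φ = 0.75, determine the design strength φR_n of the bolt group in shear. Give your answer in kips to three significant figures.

A_b = π × 0.625² / 4 = 0.3068 in².
R_n = F_nv · A_b · n · n_s = 54 × 0.3068 × 10 × 1 = 165.7 kips.
Design strength φR_n = 0.75 × 165.7 = 124 kips.

124 kips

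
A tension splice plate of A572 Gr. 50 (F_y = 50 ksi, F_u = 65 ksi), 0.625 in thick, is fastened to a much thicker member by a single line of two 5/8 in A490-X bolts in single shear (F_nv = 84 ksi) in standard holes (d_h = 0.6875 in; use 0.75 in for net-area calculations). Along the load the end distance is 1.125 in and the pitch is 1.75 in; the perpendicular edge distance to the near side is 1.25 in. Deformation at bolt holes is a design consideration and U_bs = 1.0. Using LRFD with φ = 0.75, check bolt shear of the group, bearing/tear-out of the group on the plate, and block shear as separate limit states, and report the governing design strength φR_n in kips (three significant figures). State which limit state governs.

Bolt shear: A_b = π·0.625²/4 = 0.3068 in²; R_n = 84 × 0.3068 × 2 × 1 = 51.54 kips → 0.75 × 51.54 = 38.7 kips.
Bearing: edge l_c = 0.7812, r_n = 38.09 kips; interior l_c = 1.062, r_n = 51.8 kips; R_n = 38.09 + 1·51.8 = 89.88 kips → 67.4 kips.
Block shear: A_gv = 1.797, A_nv = 1.094, A_nt = 0.5469 in²; R_n = min(0.6F_uA_nv, 0.6F_yA_gv) + U_bs·F_u·A_nt = 78.2 kips → 58.7 kips.
Bolt shear governs: 38.7 kips.

38.7 kips (bolt shear governs)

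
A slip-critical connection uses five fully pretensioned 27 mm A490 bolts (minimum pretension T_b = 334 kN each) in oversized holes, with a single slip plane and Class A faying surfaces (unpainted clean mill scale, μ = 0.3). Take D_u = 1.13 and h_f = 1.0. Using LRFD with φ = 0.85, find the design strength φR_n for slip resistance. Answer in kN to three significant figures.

R_n = μ · D_u · h_f · T_b · n_s · n_b = 0.3 × 1.13 × 1.0 × 334 × 1 × 5 = 566.1 kN.
Design strength φR_n = 0.85 × 566.1 = 481 kN.

481 kN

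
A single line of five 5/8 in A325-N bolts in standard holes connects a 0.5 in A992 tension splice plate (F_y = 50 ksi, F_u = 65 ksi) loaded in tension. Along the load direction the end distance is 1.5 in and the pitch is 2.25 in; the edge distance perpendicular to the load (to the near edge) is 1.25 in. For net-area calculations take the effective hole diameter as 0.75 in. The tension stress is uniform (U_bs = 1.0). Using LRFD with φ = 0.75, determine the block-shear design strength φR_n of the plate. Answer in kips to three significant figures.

126 kips

Shear plane L_v = 1.5 + 4·2.25 = 10.5 in; A_gv = 10.5 × 0.5 = 5.25 in².
A_nv = (10.5 − 4.5·0.75) × 0.5 = 3.562 in².
A_nt = (1.25 − 0.5·0.75) × 0.5 = 0.4375 in².
0.6 F_u A_nv = 138.9 kips; 0.6 F_y A_gv = 157.5 kips → shear rupture governs the shear term.
R_n = 138.9 + 1.0 × 65 × 0.4375 = 167.4 kips.
Design strength φR_n = 0.75 × 167.4 = 126 kips.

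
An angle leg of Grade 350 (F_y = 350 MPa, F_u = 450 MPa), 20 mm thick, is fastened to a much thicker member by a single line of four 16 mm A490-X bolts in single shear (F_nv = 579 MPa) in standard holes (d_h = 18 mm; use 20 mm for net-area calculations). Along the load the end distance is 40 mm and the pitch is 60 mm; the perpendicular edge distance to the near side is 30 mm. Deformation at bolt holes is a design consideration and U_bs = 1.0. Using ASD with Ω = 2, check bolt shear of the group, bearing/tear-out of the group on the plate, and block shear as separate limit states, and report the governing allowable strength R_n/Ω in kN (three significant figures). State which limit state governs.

233 kN (bolt shear governs)

Bolt shear: A_b = π·16²/4 = 201.1 mm²; R_n = 579 × 201.1 × 4 × 1 / 1000 = 465.7 kN → 465.7 / 2 = 233 kN.
Bearing: edge l_c = 31, r_n = 334.8 kN; interior l_c = 42, r_n = 345.6 kN; R_n = 334.8 + 3·345.6 = 1372 kN → 686 kN.
Block shear: A_gv = 4400, A_nv = 3000, A_nt = 400 mm²; R_n = min(0.6F_uA_nv, 0.6F_yA_gv) + U_bs·F_u·A_nt = 990 kN → 495 kN.
Bolt shear governs: 233 kN.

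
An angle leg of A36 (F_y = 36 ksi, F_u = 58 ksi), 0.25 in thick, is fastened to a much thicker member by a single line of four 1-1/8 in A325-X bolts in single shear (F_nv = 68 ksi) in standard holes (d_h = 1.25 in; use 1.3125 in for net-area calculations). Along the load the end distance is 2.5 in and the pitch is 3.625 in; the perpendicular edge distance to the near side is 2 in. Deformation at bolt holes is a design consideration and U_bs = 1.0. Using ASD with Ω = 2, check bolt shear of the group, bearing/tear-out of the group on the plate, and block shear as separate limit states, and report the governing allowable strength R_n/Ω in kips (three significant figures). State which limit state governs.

Bolt shear: A_b = π·1.125²/4 = 0.994 in²; R_n = 68 × 0.994 × 4 × 1 = 270.4 kips → 270.4 / 2 = 135 kips.
Bearing: edge l_c = 1.875, r_n = 32.62 kips; interior l_c = 2.375, r_n = 39.15 kips; R_n = 32.62 + 3·39.15 = 150.1 kips → 75 kips.
Block shear: A_gv = 3.344, A_nv = 2.195, A_nt = 0.3359 in²; R_n = min(0.6F_uA_nv, 0.6F_yA_gv) + U_bs·F_u·A_nt = 91.71 kips → 45.9 kips.
Block shear governs: 45.9 kips.

45.9 kips (block shear governs)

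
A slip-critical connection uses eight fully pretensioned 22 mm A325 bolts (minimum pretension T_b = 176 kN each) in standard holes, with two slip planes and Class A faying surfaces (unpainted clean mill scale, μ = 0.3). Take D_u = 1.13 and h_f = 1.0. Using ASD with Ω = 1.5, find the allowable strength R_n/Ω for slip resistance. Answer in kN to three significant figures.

636 kN

R_n = μ · D_u · h_f · T_b · n_s · n_b = 0.3 × 1.13 × 1.0 × 176 × 2 × 8 = 954.6 kN.
Allowable strength R_n/Ω = 954.6 / 1.5 = 636 kN.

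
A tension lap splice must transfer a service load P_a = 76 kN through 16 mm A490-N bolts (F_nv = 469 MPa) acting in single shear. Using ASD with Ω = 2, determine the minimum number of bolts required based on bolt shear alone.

2 bolts

A_b = π·16²/4 = 201.1 mm².
Per-bolt allowable strength R_n/Ω = 469 × 201.1 × 1 / 1000 / 2 = 47.15 kN.
n ≥ 76 / 47.15 = 1.612 → use 2 bolts.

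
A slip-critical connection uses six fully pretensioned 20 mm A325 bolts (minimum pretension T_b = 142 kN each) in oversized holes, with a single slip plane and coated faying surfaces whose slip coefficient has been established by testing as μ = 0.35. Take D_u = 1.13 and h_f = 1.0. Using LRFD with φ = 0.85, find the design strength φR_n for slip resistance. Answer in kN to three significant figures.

286 kN

R_n = μ · D_u · h_f · T_b · n_s · n_b = 0.35 × 1.13 × 1.0 × 142 × 1 × 6 = 337 kN.
Design strength φR_n = 0.85 × 337 = 286 kN.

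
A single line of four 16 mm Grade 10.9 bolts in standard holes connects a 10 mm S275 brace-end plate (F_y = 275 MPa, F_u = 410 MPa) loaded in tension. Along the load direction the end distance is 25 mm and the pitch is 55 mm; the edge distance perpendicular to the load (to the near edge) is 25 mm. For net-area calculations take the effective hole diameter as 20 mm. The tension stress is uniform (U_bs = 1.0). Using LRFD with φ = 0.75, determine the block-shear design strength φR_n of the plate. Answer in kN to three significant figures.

268 kN

Shear plane L_v = 25 + 3·55 = 190 mm; A_gv = 190 × 10 = 1900 mm².
A_nv = (190 − 3.5·20) × 10 = 1200 mm².
A_nt = (25 − 0.5·20) × 10 = 150 mm².
0.6 F_u A_nv = 295.2 kN; 0.6 F_y A_gv = 313.5 kN → shear rupture governs the shear term.
R_n = 295.2 + 1.0 × 410 × 150 / 1000 = 356.7 kN.
Design strength φR_n = 0.75 × 356.7 = 268 kN.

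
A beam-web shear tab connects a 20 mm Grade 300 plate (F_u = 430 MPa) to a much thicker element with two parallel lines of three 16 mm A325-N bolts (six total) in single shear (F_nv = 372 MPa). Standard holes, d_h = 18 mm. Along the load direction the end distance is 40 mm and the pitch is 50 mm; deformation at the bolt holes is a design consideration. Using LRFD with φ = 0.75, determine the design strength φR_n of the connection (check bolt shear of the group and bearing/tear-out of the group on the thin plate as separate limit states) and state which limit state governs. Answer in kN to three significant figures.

337 kN (bolt shear governs)

Bolt shear: A_b = π·16²/4 = 201.1 mm²; R_n = 372 × 201.1 × 6 × 1 / 1000 = 448.8 kN → 0.75 × 448.8 = 337 kN.
Bearing (1.2 l_c t F_u ≤ 2.4 d t F_u): upper limit = 2.4·16·20·430 / 1000 = 330.2 kN.
  Edge l_c = 40 − 18/2 = 31 → r_n = 319.9 kN; interior l_c = 50 − 18 = 32 → r_n = 330.2 kN.
  R_n,bearing = 2·319.9 + 4·330.2 = 1961 kN → 0.75 × 1961 = 1470 kN.
Bolt shear governs: 337 kN.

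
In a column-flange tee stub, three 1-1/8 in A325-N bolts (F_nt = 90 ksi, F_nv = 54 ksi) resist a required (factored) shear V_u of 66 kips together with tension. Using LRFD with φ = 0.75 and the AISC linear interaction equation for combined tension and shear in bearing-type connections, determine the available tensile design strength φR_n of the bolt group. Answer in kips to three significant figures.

152 kips

A_b = π·1.125²/4 = 0.994 in²; f_rv = 66 / (3 × 0.994) = 22.13 ksi.
F'_nt = 1.3 F_nt − (F_nt / φF_nv) f_rv = 1.3·90 − (90/(0.75·54))·22.13 = 67.82 ksi, capped at F_nt → F'_nt = 67.82 ksi.
R_n = F'_nt · A_b · n = 67.82 × 0.994 × 3 = 202.2 kips.
Design strength φR_n = 0.75 × 202.2 = 152 kips.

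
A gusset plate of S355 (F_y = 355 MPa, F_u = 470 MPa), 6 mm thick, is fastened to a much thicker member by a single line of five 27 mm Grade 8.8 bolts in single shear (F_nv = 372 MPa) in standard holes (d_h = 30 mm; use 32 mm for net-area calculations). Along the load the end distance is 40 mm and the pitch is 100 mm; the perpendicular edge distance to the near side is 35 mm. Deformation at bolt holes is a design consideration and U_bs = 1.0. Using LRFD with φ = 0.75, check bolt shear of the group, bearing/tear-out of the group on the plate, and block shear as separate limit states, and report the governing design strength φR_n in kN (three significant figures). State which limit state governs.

416 kN (block shear governs)

Bolt shear: A_b = π·27²/4 = 572.6 mm²; R_n = 372 × 572.6 × 5 × 1 / 1000 = 1065 kN → 0.75 × 1065 = 799 kN.
Bearing: edge l_c = 25, r_n = 84.6 kN; interior l_c = 70, r_n = 182.7 kN; R_n = 84.6 + 4·182.7 = 815.5 kN → 612 kN.
Block shear: A_gv = 2640, A_nv = 1776, A_nt = 114 mm²; R_n = min(0.6F_uA_nv, 0.6F_yA_gv) + U_bs·F_u·A_nt = 554.4 kN → 416 kN.
Block shear governs: 416 kN.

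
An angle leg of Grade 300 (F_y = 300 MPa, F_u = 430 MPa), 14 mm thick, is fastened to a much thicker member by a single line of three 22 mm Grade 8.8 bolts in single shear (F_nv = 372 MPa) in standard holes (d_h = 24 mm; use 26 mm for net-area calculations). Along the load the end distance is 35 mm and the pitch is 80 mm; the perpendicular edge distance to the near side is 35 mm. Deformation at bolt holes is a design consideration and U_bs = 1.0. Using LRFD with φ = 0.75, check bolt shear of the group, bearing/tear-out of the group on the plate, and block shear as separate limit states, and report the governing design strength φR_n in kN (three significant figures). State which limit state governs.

Bolt shear: A_b = π·22²/4 = 380.1 mm²; R_n = 372 × 380.1 × 3 × 1 / 1000 = 424.2 kN → 0.75 × 424.2 = 318 kN.
Bearing: edge l_c = 23, r_n = 166.2 kN; interior l_c = 56, r_n = 317.9 kN; R_n = 166.2 + 2·317.9 = 801.9 kN → 601 kN.
Block shear: A_gv = 2730, A_nv = 1820, A_nt = 308 mm²; R_n = min(0.6F_uA_nv, 0.6F_yA_gv) + U_bs·F_u·A_nt = 602 kN → 452 kN.
Bolt shear governs: 318 kN.

318 kN (bolt shear governs)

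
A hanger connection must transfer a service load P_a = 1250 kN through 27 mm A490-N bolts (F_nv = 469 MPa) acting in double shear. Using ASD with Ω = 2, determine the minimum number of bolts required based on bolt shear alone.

A_b = π·27²/4 = 572.6 mm².
Per-bolt allowable strength R_n/Ω = 469 × 572.6 × 2 / 1000 / 2 = 268.5 kN.
n ≥ 1250 / 268.5 = 4.655 → use 5 bolts.

5 bolts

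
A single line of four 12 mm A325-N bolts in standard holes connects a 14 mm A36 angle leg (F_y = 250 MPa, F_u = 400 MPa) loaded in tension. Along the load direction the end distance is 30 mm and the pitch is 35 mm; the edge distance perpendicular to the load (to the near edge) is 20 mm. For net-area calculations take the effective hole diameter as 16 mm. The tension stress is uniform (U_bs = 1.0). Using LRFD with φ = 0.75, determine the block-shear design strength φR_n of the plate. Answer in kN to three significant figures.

Shear plane L_v = 30 + 3·35 = 135 mm; A_gv = 135 × 14 = 1890 mm².
A_nv = (135 − 3.5·16) × 14 = 1106 mm².
A_nt = (20 − 0.5·16) × 14 = 168 mm².
0.6 F_u A_nv = 265.4 kN; 0.6 F_y A_gv = 283.5 kN → shear rupture governs the shear term.
R_n = 265.4 + 1.0 × 400 × 168 / 1000 = 332.6 kN.
Design strength φR_n = 0.75 × 332.6 = 249 kN.

249 kN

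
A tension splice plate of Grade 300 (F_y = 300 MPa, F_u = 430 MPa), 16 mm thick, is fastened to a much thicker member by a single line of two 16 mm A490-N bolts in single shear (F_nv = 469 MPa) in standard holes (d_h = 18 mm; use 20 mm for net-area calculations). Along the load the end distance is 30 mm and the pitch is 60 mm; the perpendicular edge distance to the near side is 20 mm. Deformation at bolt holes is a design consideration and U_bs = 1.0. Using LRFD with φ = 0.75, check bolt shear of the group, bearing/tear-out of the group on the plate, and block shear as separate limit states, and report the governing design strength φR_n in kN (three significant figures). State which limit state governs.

141 kN (bolt shear governs)

Bolt shear: A_b = π·16²/4 = 201.1 mm²; R_n = 469 × 201.1 × 2 × 1 / 1000 = 188.6 kN → 0.75 × 188.6 = 141 kN.
Bearing: edge l_c = 21, r_n = 173.4 kN; interior l_c = 42, r_n = 264.2 kN; R_n = 173.4 + 1·264.2 = 437.6 kN → 328 kN.
Block shear: A_gv = 1440, A_nv = 960, A_nt = 160 mm²; R_n = min(0.6F_uA_nv, 0.6F_yA_gv) + U_bs·F_u·A_nt = 316.5 kN → 237 kN.
Bolt shear governs: 141 kN.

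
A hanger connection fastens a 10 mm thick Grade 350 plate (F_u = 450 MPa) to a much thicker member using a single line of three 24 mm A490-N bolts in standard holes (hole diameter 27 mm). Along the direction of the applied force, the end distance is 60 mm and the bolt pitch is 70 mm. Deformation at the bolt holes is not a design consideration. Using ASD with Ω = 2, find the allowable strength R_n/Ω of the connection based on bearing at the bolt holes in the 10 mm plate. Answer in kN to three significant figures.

447 kN

Per bolt r_n = 1.5 l_c t F_u ≤ 3.0 d t F_u; upper limit = 3.0 × 24 × 10 × 450 / 1000 = 324 kN.
Edge bolt: l_c = 60 − 27/2 = 46.5 mm → 1.5 × 46.5 × 10 × 450 / 1000 = 313.9 → r_n = 313.9 kN.
Interior bolts: l_c = 70 − 27 = 43 mm → 1.5 × 43 × 10 × 450 / 1000 = 290.2 → r_n = 290.2 kN.
R_n = 1 × 313.9 + 2 × 290.2 = 894.4 kN.
Allowable strength R_n/Ω = 894.4 / 2 = 447 kN.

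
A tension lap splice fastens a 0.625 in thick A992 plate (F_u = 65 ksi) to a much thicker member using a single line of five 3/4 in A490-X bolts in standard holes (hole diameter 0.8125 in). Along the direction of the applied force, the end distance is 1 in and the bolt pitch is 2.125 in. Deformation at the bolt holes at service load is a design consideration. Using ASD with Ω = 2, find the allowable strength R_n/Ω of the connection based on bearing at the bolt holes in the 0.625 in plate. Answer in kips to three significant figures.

Per bolt r_n = 1.2 l_c t F_u ≤ 2.4 d t F_u; upper limit = 2.4 × 0.75 × 0.625 × 65 = 73.12 kips.
Edge bolt: l_c = 1 − 0.8125/2 = 0.5938 in → 1.2 × 0.5938 × 0.625 × 65 = 28.95 → r_n = 28.95 kips.
Interior bolts: l_c = 2.125 − 0.8125 = 1.312 in → 1.2 × 1.312 × 0.625 × 65 = 63.98 → r_n = 63.98 kips.
R_n = 1 × 28.95 + 4 × 63.98 = 284.9 kips.
Allowable strength R_n/Ω = 284.9 / 2 = 142 kips.

142 kips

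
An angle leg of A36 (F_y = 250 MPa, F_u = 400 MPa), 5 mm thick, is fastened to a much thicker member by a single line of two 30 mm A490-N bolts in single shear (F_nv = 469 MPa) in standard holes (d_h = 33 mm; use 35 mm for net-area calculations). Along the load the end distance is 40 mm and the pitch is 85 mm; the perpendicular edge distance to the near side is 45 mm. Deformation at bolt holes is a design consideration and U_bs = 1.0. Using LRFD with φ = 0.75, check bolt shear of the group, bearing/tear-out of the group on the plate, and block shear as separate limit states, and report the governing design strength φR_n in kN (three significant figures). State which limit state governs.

Bolt shear: A_b = π·30²/4 = 706.9 mm²; R_n = 469 × 706.9 × 2 × 1 / 1000 = 663 kN → 0.75 × 663 = 497 kN.
Bearing: edge l_c = 23.5, r_n = 56.4 kN; interior l_c = 52, r_n = 124.8 kN; R_n = 56.4 + 1·124.8 = 181.2 kN → 136 kN.
Block shear: A_gv = 625, A_nv = 362.5, A_nt = 137.5 mm²; R_n = min(0.6F_uA_nv, 0.6F_yA_gv) + U_bs·F_u·A_nt = 142 kN → 106 kN.
Block shear governs: 106 kN.

106 kN (block shear governs)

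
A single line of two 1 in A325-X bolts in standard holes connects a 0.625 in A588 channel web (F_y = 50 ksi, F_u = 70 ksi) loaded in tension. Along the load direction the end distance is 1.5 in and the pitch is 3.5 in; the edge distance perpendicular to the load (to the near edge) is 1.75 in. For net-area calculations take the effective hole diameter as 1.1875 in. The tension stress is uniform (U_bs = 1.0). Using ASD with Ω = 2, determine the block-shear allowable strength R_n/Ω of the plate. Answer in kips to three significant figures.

Shear plane L_v = 1.5 + 1·3.5 = 5 in; A_gv = 5 × 0.625 = 3.125 in².
A_nv = (5 − 1.5·1.1875) × 0.625 = 2.012 in².
A_nt = (1.75 − 0.5·1.1875) × 0.625 = 0.7227 in².
0.6 F_u A_nv = 84.49 kips; 0.6 F_y A_gv = 93.75 kips → shear rupture governs the shear term.
R_n = 84.49 + 1.0 × 70 × 0.7227 = 135.1 kips.
Allowable strength R_n/Ω = 135.1 / 2 = 67.5 kips.

67.5 kips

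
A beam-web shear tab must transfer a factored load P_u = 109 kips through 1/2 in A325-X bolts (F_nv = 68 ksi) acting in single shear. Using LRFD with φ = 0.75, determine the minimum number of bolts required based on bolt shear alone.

11 bolts

A_b = π·0.5²/4 = 0.1963 in².
Per-bolt design strength φR_n = 0.75 × 68 × 0.1963 × 1 = 10.01 kips.
n ≥ 109 / 10.01 = 10.88 → use 11 bolts.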